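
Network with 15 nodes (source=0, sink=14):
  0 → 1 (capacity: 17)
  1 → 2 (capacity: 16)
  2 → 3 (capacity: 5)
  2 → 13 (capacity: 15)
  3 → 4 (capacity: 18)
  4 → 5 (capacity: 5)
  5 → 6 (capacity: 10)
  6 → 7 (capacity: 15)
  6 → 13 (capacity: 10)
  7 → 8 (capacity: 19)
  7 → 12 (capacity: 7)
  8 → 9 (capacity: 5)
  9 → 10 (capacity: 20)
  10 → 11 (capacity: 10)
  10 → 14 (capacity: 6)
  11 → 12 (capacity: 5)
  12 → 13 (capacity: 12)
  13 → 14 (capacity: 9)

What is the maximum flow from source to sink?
Maximum flow = 14

Max flow: 14

Flow assignment:
  0 → 1: 14/17
  1 → 2: 14/16
  2 → 3: 5/5
  2 → 13: 9/15
  3 → 4: 5/18
  4 → 5: 5/5
  5 → 6: 5/10
  6 → 7: 5/15
  7 → 8: 5/19
  8 → 9: 5/5
  9 → 10: 5/20
  10 → 14: 5/6
  13 → 14: 9/9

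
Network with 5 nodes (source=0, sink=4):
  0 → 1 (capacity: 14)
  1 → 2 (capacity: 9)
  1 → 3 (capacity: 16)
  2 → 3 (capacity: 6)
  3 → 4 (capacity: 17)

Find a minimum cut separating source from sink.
Min cut value = 14, edges: (0,1)

Min cut value: 14
Partition: S = [0], T = [1, 2, 3, 4]
Cut edges: (0,1)

By max-flow min-cut theorem, max flow = min cut = 14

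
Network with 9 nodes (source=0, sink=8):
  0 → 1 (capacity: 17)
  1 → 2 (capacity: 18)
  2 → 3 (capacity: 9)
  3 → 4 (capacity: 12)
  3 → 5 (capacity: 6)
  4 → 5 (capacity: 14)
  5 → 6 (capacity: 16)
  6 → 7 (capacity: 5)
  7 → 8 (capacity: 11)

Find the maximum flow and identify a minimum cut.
Max flow = 5, Min cut edges: (6,7)

Maximum flow: 5
Minimum cut: (6,7)
Partition: S = [0, 1, 2, 3, 4, 5, 6], T = [7, 8]

Max-flow min-cut theorem verified: both equal 5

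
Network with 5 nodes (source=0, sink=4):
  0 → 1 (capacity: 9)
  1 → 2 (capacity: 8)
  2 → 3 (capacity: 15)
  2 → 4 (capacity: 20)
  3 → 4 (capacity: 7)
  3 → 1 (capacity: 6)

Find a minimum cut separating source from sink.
Min cut value = 8, edges: (1,2)

Min cut value: 8
Partition: S = [0, 1], T = [2, 3, 4]
Cut edges: (1,2)

By max-flow min-cut theorem, max flow = min cut = 8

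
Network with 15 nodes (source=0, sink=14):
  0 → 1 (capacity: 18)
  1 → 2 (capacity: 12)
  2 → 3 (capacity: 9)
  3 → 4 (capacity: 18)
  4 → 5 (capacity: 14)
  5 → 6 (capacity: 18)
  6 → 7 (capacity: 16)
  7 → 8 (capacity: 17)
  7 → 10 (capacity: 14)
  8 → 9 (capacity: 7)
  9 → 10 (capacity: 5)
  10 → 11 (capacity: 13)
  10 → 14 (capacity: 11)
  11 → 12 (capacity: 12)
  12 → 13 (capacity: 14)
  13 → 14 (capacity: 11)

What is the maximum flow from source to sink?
Maximum flow = 9

Max flow: 9

Flow assignment:
  0 → 1: 9/18
  1 → 2: 9/12
  2 → 3: 9/9
  3 → 4: 9/18
  4 → 5: 9/14
  5 → 6: 9/18
  6 → 7: 9/16
  7 → 10: 9/14
  10 → 14: 9/11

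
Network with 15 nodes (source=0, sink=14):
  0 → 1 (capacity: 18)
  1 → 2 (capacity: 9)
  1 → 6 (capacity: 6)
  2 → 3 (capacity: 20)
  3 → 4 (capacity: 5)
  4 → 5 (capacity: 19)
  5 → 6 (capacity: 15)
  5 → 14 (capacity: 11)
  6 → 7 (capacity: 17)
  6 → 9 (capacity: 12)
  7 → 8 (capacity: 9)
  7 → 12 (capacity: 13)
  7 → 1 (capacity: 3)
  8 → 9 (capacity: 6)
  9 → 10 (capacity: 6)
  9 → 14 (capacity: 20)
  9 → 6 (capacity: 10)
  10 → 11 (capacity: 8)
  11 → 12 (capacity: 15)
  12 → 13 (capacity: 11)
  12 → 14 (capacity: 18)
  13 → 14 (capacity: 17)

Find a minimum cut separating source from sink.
Min cut value = 11, edges: (1,6), (3,4)

Min cut value: 11
Partition: S = [0, 1, 2, 3], T = [4, 5, 6, 7, 8, 9, 10, 11, 12, 13, 14]
Cut edges: (1,6), (3,4)

By max-flow min-cut theorem, max flow = min cut = 11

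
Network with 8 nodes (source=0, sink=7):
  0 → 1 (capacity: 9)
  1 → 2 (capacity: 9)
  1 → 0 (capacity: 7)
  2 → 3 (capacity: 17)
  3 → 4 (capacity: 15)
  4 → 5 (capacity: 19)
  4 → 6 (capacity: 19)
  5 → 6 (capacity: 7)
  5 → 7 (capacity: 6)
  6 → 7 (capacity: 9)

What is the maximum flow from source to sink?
Maximum flow = 9

Max flow: 9

Flow assignment:
  0 → 1: 9/9
  1 → 2: 9/9
  2 → 3: 9/17
  3 → 4: 9/15
  4 → 5: 9/19
  5 → 6: 3/7
  5 → 7: 6/6
  6 → 7: 3/9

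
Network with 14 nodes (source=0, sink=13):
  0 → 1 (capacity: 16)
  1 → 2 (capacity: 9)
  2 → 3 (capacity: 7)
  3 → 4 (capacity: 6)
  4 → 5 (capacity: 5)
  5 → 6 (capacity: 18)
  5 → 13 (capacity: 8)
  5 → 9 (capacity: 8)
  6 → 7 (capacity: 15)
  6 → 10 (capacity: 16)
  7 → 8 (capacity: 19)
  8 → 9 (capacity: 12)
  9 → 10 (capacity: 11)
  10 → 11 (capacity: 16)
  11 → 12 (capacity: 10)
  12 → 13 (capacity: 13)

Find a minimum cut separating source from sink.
Min cut value = 5, edges: (4,5)

Min cut value: 5
Partition: S = [0, 1, 2, 3, 4], T = [5, 6, 7, 8, 9, 10, 11, 12, 13]
Cut edges: (4,5)

By max-flow min-cut theorem, max flow = min cut = 5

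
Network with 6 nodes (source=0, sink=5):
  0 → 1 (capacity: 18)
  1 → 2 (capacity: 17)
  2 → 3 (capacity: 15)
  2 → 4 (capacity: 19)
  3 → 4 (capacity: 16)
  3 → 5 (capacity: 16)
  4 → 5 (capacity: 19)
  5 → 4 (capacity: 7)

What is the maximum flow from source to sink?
Maximum flow = 17

Max flow: 17

Flow assignment:
  0 → 1: 17/18
  1 → 2: 17/17
  2 → 3: 15/15
  2 → 4: 2/19
  3 → 5: 15/16
  4 → 5: 2/19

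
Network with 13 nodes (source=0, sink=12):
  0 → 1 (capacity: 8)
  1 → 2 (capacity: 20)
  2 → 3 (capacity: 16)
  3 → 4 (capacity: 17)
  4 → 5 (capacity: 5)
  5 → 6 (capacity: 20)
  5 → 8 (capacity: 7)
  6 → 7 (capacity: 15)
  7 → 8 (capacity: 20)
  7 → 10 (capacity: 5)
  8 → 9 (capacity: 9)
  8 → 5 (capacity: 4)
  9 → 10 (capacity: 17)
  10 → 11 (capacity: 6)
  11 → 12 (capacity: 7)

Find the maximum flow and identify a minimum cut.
Max flow = 5, Min cut edges: (4,5)

Maximum flow: 5
Minimum cut: (4,5)
Partition: S = [0, 1, 2, 3, 4], T = [5, 6, 7, 8, 9, 10, 11, 12]

Max-flow min-cut theorem verified: both equal 5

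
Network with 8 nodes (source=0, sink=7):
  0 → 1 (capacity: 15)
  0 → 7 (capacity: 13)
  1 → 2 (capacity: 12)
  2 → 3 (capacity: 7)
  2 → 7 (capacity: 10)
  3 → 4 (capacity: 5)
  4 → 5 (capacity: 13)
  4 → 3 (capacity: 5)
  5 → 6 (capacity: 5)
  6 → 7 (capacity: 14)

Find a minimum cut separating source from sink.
Min cut value = 25, edges: (0,7), (1,2)

Min cut value: 25
Partition: S = [0, 1], T = [2, 3, 4, 5, 6, 7]
Cut edges: (0,7), (1,2)

By max-flow min-cut theorem, max flow = min cut = 25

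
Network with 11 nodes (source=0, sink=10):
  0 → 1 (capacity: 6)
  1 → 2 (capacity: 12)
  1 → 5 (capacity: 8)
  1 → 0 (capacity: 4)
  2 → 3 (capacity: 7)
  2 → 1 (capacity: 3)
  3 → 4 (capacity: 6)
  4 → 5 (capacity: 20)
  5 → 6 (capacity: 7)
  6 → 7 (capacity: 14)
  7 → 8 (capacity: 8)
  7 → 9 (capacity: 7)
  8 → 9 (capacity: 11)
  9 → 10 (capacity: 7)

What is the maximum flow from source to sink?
Maximum flow = 6

Max flow: 6

Flow assignment:
  0 → 1: 6/6
  1 → 5: 6/8
  5 → 6: 6/7
  6 → 7: 6/14
  7 → 9: 6/7
  9 → 10: 6/7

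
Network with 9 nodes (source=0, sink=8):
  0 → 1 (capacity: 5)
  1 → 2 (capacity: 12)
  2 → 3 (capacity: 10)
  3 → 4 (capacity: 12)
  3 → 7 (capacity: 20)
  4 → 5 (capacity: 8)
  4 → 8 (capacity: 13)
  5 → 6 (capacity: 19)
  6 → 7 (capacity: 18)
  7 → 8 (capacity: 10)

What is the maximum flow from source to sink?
Maximum flow = 5

Max flow: 5

Flow assignment:
  0 → 1: 5/5
  1 → 2: 5/12
  2 → 3: 5/10
  3 → 4: 5/12
  4 → 8: 5/13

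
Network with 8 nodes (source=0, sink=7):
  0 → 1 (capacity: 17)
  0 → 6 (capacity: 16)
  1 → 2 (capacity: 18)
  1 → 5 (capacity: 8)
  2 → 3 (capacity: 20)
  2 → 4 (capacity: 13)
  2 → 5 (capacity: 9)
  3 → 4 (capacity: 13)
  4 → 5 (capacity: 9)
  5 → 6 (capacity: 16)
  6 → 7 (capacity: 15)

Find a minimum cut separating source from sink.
Min cut value = 15, edges: (6,7)

Min cut value: 15
Partition: S = [0, 1, 2, 3, 4, 5, 6], T = [7]
Cut edges: (6,7)

By max-flow min-cut theorem, max flow = min cut = 15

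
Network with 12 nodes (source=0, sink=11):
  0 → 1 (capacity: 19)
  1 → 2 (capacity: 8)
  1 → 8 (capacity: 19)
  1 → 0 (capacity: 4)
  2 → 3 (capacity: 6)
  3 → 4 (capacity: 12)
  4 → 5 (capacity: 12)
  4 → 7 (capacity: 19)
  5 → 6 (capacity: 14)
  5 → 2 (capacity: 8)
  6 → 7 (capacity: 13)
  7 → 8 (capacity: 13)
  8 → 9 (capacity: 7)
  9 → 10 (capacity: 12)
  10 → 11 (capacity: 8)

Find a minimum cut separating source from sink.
Min cut value = 7, edges: (8,9)

Min cut value: 7
Partition: S = [0, 1, 2, 3, 4, 5, 6, 7, 8], T = [9, 10, 11]
Cut edges: (8,9)

By max-flow min-cut theorem, max flow = min cut = 7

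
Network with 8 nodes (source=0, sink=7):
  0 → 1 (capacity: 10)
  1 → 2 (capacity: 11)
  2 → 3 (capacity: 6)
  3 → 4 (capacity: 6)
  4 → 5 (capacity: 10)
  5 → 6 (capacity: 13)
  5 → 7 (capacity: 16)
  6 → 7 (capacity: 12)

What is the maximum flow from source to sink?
Maximum flow = 6

Max flow: 6

Flow assignment:
  0 → 1: 6/10
  1 → 2: 6/11
  2 → 3: 6/6
  3 → 4: 6/6
  4 → 5: 6/10
  5 → 7: 6/16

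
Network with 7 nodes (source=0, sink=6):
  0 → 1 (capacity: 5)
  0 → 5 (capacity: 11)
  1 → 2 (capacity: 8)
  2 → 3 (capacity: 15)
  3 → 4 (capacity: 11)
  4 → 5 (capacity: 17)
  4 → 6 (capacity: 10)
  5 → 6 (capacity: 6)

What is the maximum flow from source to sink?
Maximum flow = 11

Max flow: 11

Flow assignment:
  0 → 1: 5/5
  0 → 5: 6/11
  1 → 2: 5/8
  2 → 3: 5/15
  3 → 4: 5/11
  4 → 6: 5/10
  5 → 6: 6/6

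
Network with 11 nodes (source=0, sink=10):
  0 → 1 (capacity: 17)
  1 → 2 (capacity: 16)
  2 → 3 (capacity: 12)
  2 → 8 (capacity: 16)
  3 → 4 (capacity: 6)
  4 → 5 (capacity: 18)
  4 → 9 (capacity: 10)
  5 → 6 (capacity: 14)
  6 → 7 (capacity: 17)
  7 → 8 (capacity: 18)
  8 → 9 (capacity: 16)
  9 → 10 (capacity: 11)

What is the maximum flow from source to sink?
Maximum flow = 11

Max flow: 11

Flow assignment:
  0 → 1: 11/17
  1 → 2: 11/16
  2 → 8: 11/16
  8 → 9: 11/16
  9 → 10: 11/11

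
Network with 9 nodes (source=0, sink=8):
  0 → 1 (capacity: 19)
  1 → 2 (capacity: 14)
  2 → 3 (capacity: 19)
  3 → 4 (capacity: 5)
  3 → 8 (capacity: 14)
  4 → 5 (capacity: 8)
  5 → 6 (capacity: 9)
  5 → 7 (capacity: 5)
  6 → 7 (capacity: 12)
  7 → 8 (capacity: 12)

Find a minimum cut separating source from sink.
Min cut value = 14, edges: (1,2)

Min cut value: 14
Partition: S = [0, 1], T = [2, 3, 4, 5, 6, 7, 8]
Cut edges: (1,2)

By max-flow min-cut theorem, max flow = min cut = 14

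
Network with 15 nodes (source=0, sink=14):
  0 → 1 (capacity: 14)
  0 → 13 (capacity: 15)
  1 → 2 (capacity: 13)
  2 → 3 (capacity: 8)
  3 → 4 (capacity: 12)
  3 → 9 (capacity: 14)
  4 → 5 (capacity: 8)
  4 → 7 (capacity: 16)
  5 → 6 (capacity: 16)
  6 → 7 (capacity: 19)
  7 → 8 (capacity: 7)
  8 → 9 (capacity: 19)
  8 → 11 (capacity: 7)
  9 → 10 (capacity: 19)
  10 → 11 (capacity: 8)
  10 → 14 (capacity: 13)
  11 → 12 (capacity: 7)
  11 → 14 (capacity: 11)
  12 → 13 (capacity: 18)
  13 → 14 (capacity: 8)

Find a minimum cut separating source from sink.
Min cut value = 16, edges: (2,3), (13,14)

Min cut value: 16
Partition: S = [0, 1, 2, 12, 13], T = [3, 4, 5, 6, 7, 8, 9, 10, 11, 14]
Cut edges: (2,3), (13,14)

By max-flow min-cut theorem, max flow = min cut = 16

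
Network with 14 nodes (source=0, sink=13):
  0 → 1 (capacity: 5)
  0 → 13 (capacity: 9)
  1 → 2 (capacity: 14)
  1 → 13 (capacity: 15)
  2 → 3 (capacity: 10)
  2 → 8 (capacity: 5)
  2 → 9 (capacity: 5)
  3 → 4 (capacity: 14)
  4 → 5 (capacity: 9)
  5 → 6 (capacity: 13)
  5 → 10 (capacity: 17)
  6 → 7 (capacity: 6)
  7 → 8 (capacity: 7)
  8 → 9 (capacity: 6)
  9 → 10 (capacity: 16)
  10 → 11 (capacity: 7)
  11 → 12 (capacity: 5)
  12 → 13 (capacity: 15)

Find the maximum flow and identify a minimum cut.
Max flow = 14, Min cut edges: (0,1), (0,13)

Maximum flow: 14
Minimum cut: (0,1), (0,13)
Partition: S = [0], T = [1, 2, 3, 4, 5, 6, 7, 8, 9, 10, 11, 12, 13]

Max-flow min-cut theorem verified: both equal 14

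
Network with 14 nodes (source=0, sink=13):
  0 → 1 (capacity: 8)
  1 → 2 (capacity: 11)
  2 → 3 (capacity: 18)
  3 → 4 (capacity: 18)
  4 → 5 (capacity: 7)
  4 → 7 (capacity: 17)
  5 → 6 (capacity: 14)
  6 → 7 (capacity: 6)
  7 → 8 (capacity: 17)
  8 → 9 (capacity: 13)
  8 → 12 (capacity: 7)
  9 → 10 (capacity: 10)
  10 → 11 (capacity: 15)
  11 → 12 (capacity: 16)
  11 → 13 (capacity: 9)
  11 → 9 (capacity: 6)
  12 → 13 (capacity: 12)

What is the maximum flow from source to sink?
Maximum flow = 8

Max flow: 8

Flow assignment:
  0 → 1: 8/8
  1 → 2: 8/11
  2 → 3: 8/18
  3 → 4: 8/18
  4 → 7: 8/17
  7 → 8: 8/17
  8 → 9: 1/13
  8 → 12: 7/7
  9 → 10: 1/10
  10 → 11: 1/15
  11 → 13: 1/9
  12 → 13: 7/12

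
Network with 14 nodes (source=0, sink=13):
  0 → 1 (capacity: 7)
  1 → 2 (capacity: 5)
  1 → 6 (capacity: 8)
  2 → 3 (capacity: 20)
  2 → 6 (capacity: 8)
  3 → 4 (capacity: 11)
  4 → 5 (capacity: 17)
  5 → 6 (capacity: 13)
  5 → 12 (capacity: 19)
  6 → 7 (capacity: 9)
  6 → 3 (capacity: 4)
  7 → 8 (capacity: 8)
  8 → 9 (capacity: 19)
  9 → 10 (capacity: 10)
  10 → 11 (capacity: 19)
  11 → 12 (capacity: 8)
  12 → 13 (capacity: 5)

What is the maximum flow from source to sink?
Maximum flow = 5

Max flow: 5

Flow assignment:
  0 → 1: 5/7
  1 → 2: 5/5
  2 → 3: 5/20
  3 → 4: 7/11
  4 → 5: 7/17
  5 → 6: 2/13
  5 → 12: 5/19
  6 → 3: 2/4
  12 → 13: 5/5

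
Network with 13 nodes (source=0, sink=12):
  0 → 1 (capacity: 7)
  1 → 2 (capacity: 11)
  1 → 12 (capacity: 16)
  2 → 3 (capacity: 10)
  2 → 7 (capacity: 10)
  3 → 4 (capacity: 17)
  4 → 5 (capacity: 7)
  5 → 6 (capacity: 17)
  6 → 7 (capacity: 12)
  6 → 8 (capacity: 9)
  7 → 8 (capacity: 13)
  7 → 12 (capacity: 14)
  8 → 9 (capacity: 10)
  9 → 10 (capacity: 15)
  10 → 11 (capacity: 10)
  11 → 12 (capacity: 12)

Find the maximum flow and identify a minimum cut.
Max flow = 7, Min cut edges: (0,1)

Maximum flow: 7
Minimum cut: (0,1)
Partition: S = [0], T = [1, 2, 3, 4, 5, 6, 7, 8, 9, 10, 11, 12]

Max-flow min-cut theorem verified: both equal 7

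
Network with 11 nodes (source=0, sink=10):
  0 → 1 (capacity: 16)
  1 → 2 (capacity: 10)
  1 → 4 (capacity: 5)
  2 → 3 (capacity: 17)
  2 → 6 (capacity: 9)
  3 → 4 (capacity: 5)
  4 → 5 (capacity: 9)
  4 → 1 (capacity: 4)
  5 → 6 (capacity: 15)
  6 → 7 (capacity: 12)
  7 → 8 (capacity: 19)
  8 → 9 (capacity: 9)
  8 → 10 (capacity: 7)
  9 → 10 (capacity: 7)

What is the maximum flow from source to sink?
Maximum flow = 12

Max flow: 12

Flow assignment:
  0 → 1: 12/16
  1 → 2: 10/10
  1 → 4: 2/5
  2 → 3: 1/17
  2 → 6: 9/9
  3 → 4: 1/5
  4 → 5: 3/9
  5 → 6: 3/15
  6 → 7: 12/12
  7 → 8: 12/19
  8 → 9: 5/9
  8 → 10: 7/7
  9 → 10: 5/7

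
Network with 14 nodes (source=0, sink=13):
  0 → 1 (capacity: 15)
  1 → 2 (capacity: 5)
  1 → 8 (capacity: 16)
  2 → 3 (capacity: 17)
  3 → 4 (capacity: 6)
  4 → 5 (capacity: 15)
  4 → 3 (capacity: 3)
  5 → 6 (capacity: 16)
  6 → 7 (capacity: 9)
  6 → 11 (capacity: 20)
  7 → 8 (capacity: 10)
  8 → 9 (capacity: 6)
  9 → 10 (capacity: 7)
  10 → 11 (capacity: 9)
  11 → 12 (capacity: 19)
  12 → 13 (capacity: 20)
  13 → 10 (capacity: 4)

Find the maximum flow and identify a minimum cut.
Max flow = 11, Min cut edges: (1,2), (8,9)

Maximum flow: 11
Minimum cut: (1,2), (8,9)
Partition: S = [0, 1, 7, 8], T = [2, 3, 4, 5, 6, 9, 10, 11, 12, 13]

Max-flow min-cut theorem verified: both equal 11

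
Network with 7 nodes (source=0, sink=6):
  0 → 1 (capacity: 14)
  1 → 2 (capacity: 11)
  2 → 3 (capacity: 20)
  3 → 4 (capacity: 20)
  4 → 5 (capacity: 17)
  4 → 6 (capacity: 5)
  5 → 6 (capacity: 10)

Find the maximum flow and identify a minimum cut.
Max flow = 11, Min cut edges: (1,2)

Maximum flow: 11
Minimum cut: (1,2)
Partition: S = [0, 1], T = [2, 3, 4, 5, 6]

Max-flow min-cut theorem verified: both equal 11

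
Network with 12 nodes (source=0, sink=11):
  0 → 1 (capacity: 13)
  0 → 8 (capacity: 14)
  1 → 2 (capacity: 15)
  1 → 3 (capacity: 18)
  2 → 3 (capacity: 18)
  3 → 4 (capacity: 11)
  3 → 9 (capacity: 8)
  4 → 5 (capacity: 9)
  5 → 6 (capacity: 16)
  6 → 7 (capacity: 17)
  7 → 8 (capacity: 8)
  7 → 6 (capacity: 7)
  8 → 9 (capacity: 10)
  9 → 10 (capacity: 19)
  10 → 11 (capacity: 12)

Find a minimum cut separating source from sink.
Min cut value = 12, edges: (10,11)

Min cut value: 12
Partition: S = [0, 1, 2, 3, 4, 5, 6, 7, 8, 9, 10], T = [11]
Cut edges: (10,11)

By max-flow min-cut theorem, max flow = min cut = 12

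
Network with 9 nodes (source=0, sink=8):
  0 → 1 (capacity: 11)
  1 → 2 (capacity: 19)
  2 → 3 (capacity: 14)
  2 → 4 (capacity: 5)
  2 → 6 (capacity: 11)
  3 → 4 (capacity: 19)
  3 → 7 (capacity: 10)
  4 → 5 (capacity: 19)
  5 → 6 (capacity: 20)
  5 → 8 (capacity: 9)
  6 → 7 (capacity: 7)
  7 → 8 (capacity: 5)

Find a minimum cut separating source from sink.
Min cut value = 11, edges: (0,1)

Min cut value: 11
Partition: S = [0], T = [1, 2, 3, 4, 5, 6, 7, 8]
Cut edges: (0,1)

By max-flow min-cut theorem, max flow = min cut = 11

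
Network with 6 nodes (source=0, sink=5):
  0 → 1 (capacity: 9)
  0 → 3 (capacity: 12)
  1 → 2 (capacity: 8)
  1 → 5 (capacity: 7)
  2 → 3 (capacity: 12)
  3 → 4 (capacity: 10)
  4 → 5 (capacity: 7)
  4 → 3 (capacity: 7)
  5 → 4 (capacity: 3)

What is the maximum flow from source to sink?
Maximum flow = 14

Max flow: 14

Flow assignment:
  0 → 1: 7/9
  0 → 3: 7/12
  1 → 5: 7/7
  3 → 4: 7/10
  4 → 5: 7/7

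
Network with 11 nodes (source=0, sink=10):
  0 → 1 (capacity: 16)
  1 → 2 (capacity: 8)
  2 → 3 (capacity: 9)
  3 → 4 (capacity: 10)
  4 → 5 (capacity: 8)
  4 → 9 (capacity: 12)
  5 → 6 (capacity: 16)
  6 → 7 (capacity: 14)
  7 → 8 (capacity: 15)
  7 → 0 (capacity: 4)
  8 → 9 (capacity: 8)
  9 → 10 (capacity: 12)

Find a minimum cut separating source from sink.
Min cut value = 8, edges: (1,2)

Min cut value: 8
Partition: S = [0, 1], T = [2, 3, 4, 5, 6, 7, 8, 9, 10]
Cut edges: (1,2)

By max-flow min-cut theorem, max flow = min cut = 8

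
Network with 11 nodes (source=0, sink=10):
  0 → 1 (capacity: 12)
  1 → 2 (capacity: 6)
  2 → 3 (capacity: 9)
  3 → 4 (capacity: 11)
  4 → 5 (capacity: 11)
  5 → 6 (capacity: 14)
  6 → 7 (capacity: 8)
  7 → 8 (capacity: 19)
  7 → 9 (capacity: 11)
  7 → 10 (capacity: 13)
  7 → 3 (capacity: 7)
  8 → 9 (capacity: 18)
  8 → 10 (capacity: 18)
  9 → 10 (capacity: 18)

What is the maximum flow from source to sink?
Maximum flow = 6

Max flow: 6

Flow assignment:
  0 → 1: 6/12
  1 → 2: 6/6
  2 → 3: 6/9
  3 → 4: 6/11
  4 → 5: 6/11
  5 → 6: 6/14
  6 → 7: 6/8
  7 → 10: 6/13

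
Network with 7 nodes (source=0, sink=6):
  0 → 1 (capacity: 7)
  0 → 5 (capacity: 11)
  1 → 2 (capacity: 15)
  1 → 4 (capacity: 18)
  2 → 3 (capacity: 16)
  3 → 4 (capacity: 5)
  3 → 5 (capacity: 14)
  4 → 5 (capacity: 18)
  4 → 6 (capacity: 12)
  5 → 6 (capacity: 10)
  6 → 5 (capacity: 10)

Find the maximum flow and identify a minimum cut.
Max flow = 17, Min cut edges: (0,1), (5,6)

Maximum flow: 17
Minimum cut: (0,1), (5,6)
Partition: S = [0, 5], T = [1, 2, 3, 4, 6]

Max-flow min-cut theorem verified: both equal 17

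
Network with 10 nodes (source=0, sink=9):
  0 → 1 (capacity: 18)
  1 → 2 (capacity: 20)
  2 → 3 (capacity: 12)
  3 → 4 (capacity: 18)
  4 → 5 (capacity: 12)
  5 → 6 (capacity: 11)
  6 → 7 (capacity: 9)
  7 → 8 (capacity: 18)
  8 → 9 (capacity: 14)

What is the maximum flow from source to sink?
Maximum flow = 9

Max flow: 9

Flow assignment:
  0 → 1: 9/18
  1 → 2: 9/20
  2 → 3: 9/12
  3 → 4: 9/18
  4 → 5: 9/12
  5 → 6: 9/11
  6 → 7: 9/9
  7 → 8: 9/18
  8 → 9: 9/14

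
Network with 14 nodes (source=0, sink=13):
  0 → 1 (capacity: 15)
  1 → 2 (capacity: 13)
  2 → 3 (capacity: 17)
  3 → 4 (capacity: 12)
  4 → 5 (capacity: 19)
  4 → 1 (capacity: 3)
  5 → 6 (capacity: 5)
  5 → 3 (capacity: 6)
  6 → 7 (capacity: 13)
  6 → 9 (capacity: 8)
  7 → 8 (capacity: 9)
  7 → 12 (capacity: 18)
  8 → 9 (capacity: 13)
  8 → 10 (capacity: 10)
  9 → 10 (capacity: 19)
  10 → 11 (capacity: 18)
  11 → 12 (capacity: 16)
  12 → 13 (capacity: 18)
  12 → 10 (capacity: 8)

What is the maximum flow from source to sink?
Maximum flow = 5

Max flow: 5

Flow assignment:
  0 → 1: 5/15
  1 → 2: 8/13
  2 → 3: 8/17
  3 → 4: 8/12
  4 → 5: 5/19
  4 → 1: 3/3
  5 → 6: 5/5
  6 → 7: 5/13
  7 → 12: 5/18
  12 → 13: 5/18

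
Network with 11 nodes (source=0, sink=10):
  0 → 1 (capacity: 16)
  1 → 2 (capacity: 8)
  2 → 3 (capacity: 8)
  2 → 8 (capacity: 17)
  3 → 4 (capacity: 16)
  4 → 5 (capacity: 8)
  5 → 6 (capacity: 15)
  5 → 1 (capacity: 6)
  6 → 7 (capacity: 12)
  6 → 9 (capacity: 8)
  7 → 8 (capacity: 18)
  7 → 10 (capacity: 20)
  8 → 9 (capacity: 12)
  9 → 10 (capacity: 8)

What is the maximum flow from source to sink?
Maximum flow = 8

Max flow: 8

Flow assignment:
  0 → 1: 8/16
  1 → 2: 8/8
  2 → 8: 8/17
  8 → 9: 8/12
  9 → 10: 8/8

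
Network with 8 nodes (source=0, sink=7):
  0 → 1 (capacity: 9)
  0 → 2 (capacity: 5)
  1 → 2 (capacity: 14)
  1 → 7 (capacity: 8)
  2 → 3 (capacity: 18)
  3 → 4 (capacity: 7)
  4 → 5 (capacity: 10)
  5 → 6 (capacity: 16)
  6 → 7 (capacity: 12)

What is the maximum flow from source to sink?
Maximum flow = 14

Max flow: 14

Flow assignment:
  0 → 1: 9/9
  0 → 2: 5/5
  1 → 2: 1/14
  1 → 7: 8/8
  2 → 3: 6/18
  3 → 4: 6/7
  4 → 5: 6/10
  5 → 6: 6/16
  6 → 7: 6/12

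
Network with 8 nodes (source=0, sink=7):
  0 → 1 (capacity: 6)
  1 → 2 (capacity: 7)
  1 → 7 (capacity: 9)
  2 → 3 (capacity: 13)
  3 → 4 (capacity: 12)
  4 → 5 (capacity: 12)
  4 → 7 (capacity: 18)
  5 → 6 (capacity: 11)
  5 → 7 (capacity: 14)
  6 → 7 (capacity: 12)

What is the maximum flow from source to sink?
Maximum flow = 6

Max flow: 6

Flow assignment:
  0 → 1: 6/6
  1 → 7: 6/9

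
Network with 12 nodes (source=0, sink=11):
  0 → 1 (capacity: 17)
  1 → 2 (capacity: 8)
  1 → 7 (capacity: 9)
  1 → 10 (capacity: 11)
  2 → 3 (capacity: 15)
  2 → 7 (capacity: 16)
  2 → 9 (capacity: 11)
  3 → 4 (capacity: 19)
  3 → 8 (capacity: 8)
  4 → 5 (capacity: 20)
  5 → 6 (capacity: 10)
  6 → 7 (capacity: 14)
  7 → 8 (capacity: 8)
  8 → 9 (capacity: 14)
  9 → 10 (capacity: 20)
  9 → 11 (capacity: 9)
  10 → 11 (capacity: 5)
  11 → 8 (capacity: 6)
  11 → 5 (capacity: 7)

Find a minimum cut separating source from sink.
Min cut value = 14, edges: (9,11), (10,11)

Min cut value: 14
Partition: S = [0, 1, 2, 3, 4, 5, 6, 7, 8, 9, 10], T = [11]
Cut edges: (9,11), (10,11)

By max-flow min-cut theorem, max flow = min cut = 14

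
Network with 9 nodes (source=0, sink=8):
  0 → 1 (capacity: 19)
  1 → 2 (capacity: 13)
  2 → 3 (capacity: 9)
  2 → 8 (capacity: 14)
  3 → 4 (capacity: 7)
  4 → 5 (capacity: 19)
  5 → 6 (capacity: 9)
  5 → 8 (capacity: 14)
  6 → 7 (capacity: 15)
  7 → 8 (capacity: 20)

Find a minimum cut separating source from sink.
Min cut value = 13, edges: (1,2)

Min cut value: 13
Partition: S = [0, 1], T = [2, 3, 4, 5, 6, 7, 8]
Cut edges: (1,2)

By max-flow min-cut theorem, max flow = min cut = 13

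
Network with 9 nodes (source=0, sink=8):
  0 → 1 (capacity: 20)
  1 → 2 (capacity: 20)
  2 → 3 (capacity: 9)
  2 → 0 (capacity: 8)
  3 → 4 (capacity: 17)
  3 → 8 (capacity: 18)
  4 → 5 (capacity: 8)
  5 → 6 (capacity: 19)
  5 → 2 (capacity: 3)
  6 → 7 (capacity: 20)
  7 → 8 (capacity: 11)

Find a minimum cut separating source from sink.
Min cut value = 9, edges: (2,3)

Min cut value: 9
Partition: S = [0, 1, 2], T = [3, 4, 5, 6, 7, 8]
Cut edges: (2,3)

By max-flow min-cut theorem, max flow = min cut = 9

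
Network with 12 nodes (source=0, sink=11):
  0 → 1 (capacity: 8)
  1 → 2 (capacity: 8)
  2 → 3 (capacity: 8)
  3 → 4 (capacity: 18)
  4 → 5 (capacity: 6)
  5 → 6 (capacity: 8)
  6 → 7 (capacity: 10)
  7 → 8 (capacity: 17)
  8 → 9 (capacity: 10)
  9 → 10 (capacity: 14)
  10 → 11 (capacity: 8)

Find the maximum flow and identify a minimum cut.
Max flow = 6, Min cut edges: (4,5)

Maximum flow: 6
Minimum cut: (4,5)
Partition: S = [0, 1, 2, 3, 4], T = [5, 6, 7, 8, 9, 10, 11]

Max-flow min-cut theorem verified: both equal 6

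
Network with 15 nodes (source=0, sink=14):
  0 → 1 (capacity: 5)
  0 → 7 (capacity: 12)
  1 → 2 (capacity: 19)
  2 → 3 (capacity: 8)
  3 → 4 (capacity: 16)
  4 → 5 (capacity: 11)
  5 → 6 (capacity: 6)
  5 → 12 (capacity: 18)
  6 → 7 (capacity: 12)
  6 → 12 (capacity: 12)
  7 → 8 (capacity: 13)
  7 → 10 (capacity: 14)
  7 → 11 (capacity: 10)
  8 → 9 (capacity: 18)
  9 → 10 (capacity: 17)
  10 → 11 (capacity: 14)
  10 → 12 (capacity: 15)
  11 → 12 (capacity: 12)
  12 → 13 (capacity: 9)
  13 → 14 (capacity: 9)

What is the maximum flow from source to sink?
Maximum flow = 9

Max flow: 9

Flow assignment:
  0 → 1: 5/5
  0 → 7: 4/12
  1 → 2: 5/19
  2 → 3: 5/8
  3 → 4: 5/16
  4 → 5: 5/11
  5 → 6: 5/6
  6 → 7: 5/12
  7 → 10: 9/14
  10 → 12: 9/15
  12 → 13: 9/9
  13 → 14: 9/9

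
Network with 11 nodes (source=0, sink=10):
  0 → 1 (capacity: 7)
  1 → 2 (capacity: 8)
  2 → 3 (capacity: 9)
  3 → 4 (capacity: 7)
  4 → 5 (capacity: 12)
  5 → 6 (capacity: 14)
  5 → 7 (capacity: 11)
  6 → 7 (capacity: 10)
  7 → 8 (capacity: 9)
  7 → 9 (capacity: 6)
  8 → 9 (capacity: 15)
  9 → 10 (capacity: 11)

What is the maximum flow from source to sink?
Maximum flow = 7

Max flow: 7

Flow assignment:
  0 → 1: 7/7
  1 → 2: 7/8
  2 → 3: 7/9
  3 → 4: 7/7
  4 → 5: 7/12
  5 → 7: 7/11
  7 → 8: 1/9
  7 → 9: 6/6
  8 → 9: 1/15
  9 → 10: 7/11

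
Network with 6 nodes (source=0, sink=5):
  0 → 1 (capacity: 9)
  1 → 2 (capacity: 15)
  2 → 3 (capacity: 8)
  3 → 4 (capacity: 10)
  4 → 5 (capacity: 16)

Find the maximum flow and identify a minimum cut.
Max flow = 8, Min cut edges: (2,3)

Maximum flow: 8
Minimum cut: (2,3)
Partition: S = [0, 1, 2], T = [3, 4, 5]

Max-flow min-cut theorem verified: both equal 8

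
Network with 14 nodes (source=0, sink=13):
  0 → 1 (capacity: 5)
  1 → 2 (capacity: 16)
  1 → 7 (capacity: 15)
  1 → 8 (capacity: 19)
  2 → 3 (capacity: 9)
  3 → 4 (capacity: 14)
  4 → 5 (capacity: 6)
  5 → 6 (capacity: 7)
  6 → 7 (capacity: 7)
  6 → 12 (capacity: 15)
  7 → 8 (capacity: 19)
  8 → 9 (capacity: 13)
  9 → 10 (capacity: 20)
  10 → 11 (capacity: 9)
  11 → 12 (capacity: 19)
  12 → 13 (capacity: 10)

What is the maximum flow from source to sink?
Maximum flow = 5

Max flow: 5

Flow assignment:
  0 → 1: 5/5
  1 → 8: 5/19
  8 → 9: 5/13
  9 → 10: 5/20
  10 → 11: 5/9
  11 → 12: 5/19
  12 → 13: 5/10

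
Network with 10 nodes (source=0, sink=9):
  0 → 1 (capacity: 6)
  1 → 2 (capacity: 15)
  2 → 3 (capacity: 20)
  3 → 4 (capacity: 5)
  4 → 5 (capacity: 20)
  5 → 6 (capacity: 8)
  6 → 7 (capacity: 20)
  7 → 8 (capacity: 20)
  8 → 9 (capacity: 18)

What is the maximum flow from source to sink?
Maximum flow = 5

Max flow: 5

Flow assignment:
  0 → 1: 5/6
  1 → 2: 5/15
  2 → 3: 5/20
  3 → 4: 5/5
  4 → 5: 5/20
  5 → 6: 5/8
  6 → 7: 5/20
  7 → 8: 5/20
  8 → 9: 5/18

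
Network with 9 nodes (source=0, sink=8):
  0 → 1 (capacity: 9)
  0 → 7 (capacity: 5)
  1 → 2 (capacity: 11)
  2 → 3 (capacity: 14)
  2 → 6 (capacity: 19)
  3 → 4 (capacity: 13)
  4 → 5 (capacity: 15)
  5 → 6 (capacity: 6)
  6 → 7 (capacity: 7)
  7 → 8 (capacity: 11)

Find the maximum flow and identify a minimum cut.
Max flow = 11, Min cut edges: (7,8)

Maximum flow: 11
Minimum cut: (7,8)
Partition: S = [0, 1, 2, 3, 4, 5, 6, 7], T = [8]

Max-flow min-cut theorem verified: both equal 11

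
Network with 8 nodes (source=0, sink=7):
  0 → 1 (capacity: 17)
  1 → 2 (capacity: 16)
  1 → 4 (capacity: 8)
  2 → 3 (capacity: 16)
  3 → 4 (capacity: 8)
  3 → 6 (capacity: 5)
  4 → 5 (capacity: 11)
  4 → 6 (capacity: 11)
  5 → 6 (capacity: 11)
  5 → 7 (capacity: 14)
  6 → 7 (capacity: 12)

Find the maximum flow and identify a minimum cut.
Max flow = 17, Min cut edges: (0,1)

Maximum flow: 17
Minimum cut: (0,1)
Partition: S = [0], T = [1, 2, 3, 4, 5, 6, 7]

Max-flow min-cut theorem verified: both equal 17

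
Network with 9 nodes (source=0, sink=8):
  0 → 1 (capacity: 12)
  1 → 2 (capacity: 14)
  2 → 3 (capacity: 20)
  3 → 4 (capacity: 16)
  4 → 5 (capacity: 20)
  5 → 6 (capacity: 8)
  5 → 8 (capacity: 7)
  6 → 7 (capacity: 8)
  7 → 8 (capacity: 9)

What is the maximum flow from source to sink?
Maximum flow = 12

Max flow: 12

Flow assignment:
  0 → 1: 12/12
  1 → 2: 12/14
  2 → 3: 12/20
  3 → 4: 12/16
  4 → 5: 12/20
  5 → 6: 5/8
  5 → 8: 7/7
  6 → 7: 5/8
  7 → 8: 5/9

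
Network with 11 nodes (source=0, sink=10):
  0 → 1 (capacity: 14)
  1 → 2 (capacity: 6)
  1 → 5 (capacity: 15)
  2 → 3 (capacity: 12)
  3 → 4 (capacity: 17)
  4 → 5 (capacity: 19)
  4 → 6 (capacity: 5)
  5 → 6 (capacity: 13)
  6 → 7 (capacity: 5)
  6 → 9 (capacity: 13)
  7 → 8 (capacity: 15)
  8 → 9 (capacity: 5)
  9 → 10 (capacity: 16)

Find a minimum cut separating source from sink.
Min cut value = 14, edges: (0,1)

Min cut value: 14
Partition: S = [0], T = [1, 2, 3, 4, 5, 6, 7, 8, 9, 10]
Cut edges: (0,1)

By max-flow min-cut theorem, max flow = min cut = 14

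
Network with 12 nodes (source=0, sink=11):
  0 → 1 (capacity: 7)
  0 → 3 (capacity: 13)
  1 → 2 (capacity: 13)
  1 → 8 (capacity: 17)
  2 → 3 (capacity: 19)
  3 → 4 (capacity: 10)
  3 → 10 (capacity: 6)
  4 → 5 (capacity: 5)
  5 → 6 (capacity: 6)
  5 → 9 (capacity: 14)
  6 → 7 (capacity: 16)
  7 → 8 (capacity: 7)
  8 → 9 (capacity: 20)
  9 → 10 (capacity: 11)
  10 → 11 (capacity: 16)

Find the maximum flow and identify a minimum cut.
Max flow = 16, Min cut edges: (10,11)

Maximum flow: 16
Minimum cut: (10,11)
Partition: S = [0, 1, 2, 3, 4, 5, 6, 7, 8, 9, 10], T = [11]

Max-flow min-cut theorem verified: both equal 16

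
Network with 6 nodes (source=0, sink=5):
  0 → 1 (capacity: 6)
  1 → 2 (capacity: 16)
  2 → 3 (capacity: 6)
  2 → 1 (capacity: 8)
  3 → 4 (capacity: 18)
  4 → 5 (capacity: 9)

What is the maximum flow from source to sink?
Maximum flow = 6

Max flow: 6

Flow assignment:
  0 → 1: 6/6
  1 → 2: 6/16
  2 → 3: 6/6
  3 → 4: 6/18
  4 → 5: 6/9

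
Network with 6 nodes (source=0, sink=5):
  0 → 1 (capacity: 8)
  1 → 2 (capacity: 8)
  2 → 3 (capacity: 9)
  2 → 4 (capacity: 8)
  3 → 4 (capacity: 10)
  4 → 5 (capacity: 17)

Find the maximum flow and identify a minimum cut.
Max flow = 8, Min cut edges: (1,2)

Maximum flow: 8
Minimum cut: (1,2)
Partition: S = [0, 1], T = [2, 3, 4, 5]

Max-flow min-cut theorem verified: both equal 8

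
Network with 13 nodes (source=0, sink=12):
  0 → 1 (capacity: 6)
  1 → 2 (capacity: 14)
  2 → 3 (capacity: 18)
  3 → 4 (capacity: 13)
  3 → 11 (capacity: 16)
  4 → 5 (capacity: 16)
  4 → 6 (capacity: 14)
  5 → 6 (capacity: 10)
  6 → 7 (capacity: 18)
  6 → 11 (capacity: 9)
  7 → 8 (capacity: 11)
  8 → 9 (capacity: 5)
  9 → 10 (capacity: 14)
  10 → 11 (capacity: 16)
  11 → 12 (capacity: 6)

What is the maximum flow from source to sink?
Maximum flow = 6

Max flow: 6

Flow assignment:
  0 → 1: 6/6
  1 → 2: 6/14
  2 → 3: 6/18
  3 → 11: 6/16
  11 → 12: 6/6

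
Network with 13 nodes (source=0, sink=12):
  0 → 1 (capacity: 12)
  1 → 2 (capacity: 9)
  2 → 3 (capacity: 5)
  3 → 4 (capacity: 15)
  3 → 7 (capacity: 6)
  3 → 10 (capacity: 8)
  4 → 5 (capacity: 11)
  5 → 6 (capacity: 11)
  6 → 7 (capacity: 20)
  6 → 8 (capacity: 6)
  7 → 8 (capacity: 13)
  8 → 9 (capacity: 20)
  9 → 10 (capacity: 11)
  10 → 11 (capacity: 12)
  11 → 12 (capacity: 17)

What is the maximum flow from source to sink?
Maximum flow = 5

Max flow: 5

Flow assignment:
  0 → 1: 5/12
  1 → 2: 5/9
  2 → 3: 5/5
  3 → 10: 5/8
  10 → 11: 5/12
  11 → 12: 5/17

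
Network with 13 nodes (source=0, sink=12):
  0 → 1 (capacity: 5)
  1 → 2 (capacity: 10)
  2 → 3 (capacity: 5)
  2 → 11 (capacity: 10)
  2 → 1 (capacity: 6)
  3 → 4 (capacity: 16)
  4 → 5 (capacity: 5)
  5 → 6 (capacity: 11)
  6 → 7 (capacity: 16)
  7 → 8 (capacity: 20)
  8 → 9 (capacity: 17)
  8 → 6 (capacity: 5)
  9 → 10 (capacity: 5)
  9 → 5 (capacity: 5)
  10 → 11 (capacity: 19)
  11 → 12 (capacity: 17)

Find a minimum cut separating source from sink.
Min cut value = 5, edges: (0,1)

Min cut value: 5
Partition: S = [0], T = [1, 2, 3, 4, 5, 6, 7, 8, 9, 10, 11, 12]
Cut edges: (0,1)

By max-flow min-cut theorem, max flow = min cut = 5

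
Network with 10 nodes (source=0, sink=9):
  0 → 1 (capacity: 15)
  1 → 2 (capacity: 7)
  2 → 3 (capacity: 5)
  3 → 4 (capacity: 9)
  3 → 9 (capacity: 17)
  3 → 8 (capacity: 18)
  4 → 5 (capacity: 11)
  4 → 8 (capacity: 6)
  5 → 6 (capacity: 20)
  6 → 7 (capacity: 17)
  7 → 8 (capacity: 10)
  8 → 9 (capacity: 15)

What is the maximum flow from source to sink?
Maximum flow = 5

Max flow: 5

Flow assignment:
  0 → 1: 5/15
  1 → 2: 5/7
  2 → 3: 5/5
  3 → 9: 5/17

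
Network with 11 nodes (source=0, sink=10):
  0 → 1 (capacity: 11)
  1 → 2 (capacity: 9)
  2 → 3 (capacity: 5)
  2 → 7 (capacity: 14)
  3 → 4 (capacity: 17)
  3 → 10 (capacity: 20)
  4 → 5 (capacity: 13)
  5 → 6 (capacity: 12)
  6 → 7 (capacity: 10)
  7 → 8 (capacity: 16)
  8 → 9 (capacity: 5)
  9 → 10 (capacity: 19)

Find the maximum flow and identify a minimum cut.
Max flow = 9, Min cut edges: (1,2)

Maximum flow: 9
Minimum cut: (1,2)
Partition: S = [0, 1], T = [2, 3, 4, 5, 6, 7, 8, 9, 10]

Max-flow min-cut theorem verified: both equal 9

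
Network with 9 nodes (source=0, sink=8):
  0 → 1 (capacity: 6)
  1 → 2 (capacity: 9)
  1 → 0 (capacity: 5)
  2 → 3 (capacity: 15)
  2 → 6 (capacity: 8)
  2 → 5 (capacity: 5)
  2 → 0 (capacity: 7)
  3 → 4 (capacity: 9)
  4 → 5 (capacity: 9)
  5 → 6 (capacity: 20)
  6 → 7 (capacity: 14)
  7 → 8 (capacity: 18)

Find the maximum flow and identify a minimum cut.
Max flow = 6, Min cut edges: (0,1)

Maximum flow: 6
Minimum cut: (0,1)
Partition: S = [0], T = [1, 2, 3, 4, 5, 6, 7, 8]

Max-flow min-cut theorem verified: both equal 6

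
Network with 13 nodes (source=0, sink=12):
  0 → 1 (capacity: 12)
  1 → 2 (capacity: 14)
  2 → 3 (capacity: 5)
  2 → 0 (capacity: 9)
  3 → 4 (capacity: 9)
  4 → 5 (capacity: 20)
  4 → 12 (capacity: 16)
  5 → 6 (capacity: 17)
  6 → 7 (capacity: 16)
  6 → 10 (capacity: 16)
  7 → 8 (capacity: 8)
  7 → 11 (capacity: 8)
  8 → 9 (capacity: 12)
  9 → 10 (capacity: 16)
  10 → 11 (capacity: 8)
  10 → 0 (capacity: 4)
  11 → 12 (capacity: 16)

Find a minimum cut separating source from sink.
Min cut value = 5, edges: (2,3)

Min cut value: 5
Partition: S = [0, 1, 2], T = [3, 4, 5, 6, 7, 8, 9, 10, 11, 12]
Cut edges: (2,3)

By max-flow min-cut theorem, max flow = min cut = 5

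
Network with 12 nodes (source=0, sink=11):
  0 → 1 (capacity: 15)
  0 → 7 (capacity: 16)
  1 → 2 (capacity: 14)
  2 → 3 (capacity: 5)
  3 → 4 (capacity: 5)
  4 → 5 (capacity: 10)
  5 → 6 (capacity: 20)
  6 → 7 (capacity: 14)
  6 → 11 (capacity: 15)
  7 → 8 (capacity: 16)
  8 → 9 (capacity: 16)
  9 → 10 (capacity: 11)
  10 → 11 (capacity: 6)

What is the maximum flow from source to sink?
Maximum flow = 11

Max flow: 11

Flow assignment:
  0 → 1: 5/15
  0 → 7: 6/16
  1 → 2: 5/14
  2 → 3: 5/5
  3 → 4: 5/5
  4 → 5: 5/10
  5 → 6: 5/20
  6 → 11: 5/15
  7 → 8: 6/16
  8 → 9: 6/16
  9 → 10: 6/11
  10 → 11: 6/6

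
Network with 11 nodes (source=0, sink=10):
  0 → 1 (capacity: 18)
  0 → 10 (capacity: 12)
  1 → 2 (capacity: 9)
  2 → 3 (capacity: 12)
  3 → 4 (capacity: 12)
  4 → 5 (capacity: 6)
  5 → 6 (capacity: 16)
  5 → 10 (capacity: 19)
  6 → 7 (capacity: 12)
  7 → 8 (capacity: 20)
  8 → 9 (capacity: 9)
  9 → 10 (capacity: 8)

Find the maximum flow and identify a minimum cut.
Max flow = 18, Min cut edges: (0,10), (4,5)

Maximum flow: 18
Minimum cut: (0,10), (4,5)
Partition: S = [0, 1, 2, 3, 4], T = [5, 6, 7, 8, 9, 10]

Max-flow min-cut theorem verified: both equal 18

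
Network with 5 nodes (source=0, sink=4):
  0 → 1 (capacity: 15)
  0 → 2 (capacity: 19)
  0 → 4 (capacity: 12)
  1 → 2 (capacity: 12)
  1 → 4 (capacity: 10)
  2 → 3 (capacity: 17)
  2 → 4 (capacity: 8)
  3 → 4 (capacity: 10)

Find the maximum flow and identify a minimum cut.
Max flow = 40, Min cut edges: (0,4), (1,4), (2,4), (3,4)

Maximum flow: 40
Minimum cut: (0,4), (1,4), (2,4), (3,4)
Partition: S = [0, 1, 2, 3], T = [4]

Max-flow min-cut theorem verified: both equal 40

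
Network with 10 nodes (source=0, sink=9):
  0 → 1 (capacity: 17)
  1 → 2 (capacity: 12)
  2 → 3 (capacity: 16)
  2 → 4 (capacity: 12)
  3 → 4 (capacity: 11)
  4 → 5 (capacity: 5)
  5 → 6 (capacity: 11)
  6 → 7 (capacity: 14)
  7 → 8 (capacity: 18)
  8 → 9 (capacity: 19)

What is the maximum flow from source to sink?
Maximum flow = 5

Max flow: 5

Flow assignment:
  0 → 1: 5/17
  1 → 2: 5/12
  2 → 4: 5/12
  4 → 5: 5/5
  5 → 6: 5/11
  6 → 7: 5/14
  7 → 8: 5/18
  8 → 9: 5/19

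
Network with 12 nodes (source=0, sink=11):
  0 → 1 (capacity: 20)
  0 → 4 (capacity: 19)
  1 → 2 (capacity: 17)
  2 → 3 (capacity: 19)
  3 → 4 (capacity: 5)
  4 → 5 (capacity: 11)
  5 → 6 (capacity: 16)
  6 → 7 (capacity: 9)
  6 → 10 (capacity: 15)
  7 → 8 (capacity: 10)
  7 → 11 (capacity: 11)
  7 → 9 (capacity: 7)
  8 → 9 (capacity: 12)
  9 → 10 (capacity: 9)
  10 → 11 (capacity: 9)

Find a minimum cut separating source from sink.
Min cut value = 11, edges: (4,5)

Min cut value: 11
Partition: S = [0, 1, 2, 3, 4], T = [5, 6, 7, 8, 9, 10, 11]
Cut edges: (4,5)

By max-flow min-cut theorem, max flow = min cut = 11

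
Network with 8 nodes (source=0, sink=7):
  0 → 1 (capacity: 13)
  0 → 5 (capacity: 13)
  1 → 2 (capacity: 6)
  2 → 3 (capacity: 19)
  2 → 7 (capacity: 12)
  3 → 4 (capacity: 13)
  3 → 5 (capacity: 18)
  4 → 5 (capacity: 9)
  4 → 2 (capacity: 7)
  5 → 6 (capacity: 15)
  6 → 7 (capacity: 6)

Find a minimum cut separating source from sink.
Min cut value = 12, edges: (1,2), (6,7)

Min cut value: 12
Partition: S = [0, 1, 5, 6], T = [2, 3, 4, 7]
Cut edges: (1,2), (6,7)

By max-flow min-cut theorem, max flow = min cut = 12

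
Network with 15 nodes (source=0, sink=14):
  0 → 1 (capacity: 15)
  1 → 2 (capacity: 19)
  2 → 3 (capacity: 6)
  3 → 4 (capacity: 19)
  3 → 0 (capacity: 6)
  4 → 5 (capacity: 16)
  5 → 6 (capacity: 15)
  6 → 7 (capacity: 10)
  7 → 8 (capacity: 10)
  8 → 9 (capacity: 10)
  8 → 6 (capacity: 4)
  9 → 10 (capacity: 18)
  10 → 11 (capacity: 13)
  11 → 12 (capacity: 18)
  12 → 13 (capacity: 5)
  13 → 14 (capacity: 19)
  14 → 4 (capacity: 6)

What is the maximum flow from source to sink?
Maximum flow = 5

Max flow: 5

Flow assignment:
  0 → 1: 6/15
  1 → 2: 6/19
  2 → 3: 6/6
  3 → 4: 5/19
  3 → 0: 1/6
  4 → 5: 5/16
  5 → 6: 5/15
  6 → 7: 6/10
  7 → 8: 6/10
  8 → 9: 5/10
  8 → 6: 1/4
  9 → 10: 5/18
  10 → 11: 5/13
  11 → 12: 5/18
  12 → 13: 5/5
  13 → 14: 5/19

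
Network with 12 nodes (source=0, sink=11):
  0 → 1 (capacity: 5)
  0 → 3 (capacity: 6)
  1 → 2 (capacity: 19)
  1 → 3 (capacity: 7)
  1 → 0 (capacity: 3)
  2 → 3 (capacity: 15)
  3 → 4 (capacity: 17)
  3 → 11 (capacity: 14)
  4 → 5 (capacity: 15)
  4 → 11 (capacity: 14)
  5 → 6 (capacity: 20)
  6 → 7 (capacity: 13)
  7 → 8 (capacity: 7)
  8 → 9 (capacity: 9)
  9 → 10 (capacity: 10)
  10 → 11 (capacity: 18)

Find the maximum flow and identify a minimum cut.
Max flow = 11, Min cut edges: (0,1), (0,3)

Maximum flow: 11
Minimum cut: (0,1), (0,3)
Partition: S = [0], T = [1, 2, 3, 4, 5, 6, 7, 8, 9, 10, 11]

Max-flow min-cut theorem verified: both equal 11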